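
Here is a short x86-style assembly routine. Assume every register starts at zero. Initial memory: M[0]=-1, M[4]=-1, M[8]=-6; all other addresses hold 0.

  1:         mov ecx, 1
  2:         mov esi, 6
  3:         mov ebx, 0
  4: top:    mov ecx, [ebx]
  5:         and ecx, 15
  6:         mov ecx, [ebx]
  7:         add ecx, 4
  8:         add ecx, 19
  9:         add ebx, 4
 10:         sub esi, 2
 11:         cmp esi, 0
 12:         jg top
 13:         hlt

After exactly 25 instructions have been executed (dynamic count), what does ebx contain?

8

after mov ecx, 1: ecx=1
after mov esi, 6: esi=6
after mov ebx, 0: ebx=0
after mov ecx, [ebx]: ecx=M[0]=-1
after and ecx, 15: ecx=(-1)&15=15
after mov ecx, [ebx]: ecx=M[0]=-1
after add ecx, 4: ecx=(-1)+4=3
after add ecx, 19: ecx=3+19=22
after add ebx, 4: ebx=0+4=4
after sub esi, 2: esi=6-2=4
cmp esi, 0  (cmp 4,0)
jg top: taken
after mov ecx, [ebx]: ecx=M[4]=-1
after and ecx, 15: ecx=(-1)&15=15
after mov ecx, [ebx]: ecx=M[4]=-1
after add ecx, 4: ecx=(-1)+4=3
after add ecx, 19: ecx=3+19=22
after add ebx, 4: ebx=4+4=8
after sub esi, 2: esi=4-2=2
cmp esi, 0  (cmp 2,0)
jg top: taken
after mov ecx, [ebx]: ecx=M[8]=-6
after and ecx, 15: ecx=(-6)&15=10
after mov ecx, [ebx]: ecx=M[8]=-6
after add ecx, 4: ecx=(-6)+4=-2
After step 25: ebx = 8.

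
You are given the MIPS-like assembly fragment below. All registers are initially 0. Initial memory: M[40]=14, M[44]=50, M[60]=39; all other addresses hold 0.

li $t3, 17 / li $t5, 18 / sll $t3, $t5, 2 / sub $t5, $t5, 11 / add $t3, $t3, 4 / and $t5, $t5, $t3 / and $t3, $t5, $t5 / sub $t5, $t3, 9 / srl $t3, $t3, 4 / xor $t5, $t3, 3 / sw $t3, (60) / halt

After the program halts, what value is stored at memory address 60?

0

$t3=17
$t5=18
$t3=18<<2=72
$t5=18-11=7
$t3=72+4=76
$t5=7&76=4
$t3=4&4=4
$t5=4-9=-5
$t3=4>>4=0
$t5=0^3=3
sw $t3, (60) → M[60]=0
halt.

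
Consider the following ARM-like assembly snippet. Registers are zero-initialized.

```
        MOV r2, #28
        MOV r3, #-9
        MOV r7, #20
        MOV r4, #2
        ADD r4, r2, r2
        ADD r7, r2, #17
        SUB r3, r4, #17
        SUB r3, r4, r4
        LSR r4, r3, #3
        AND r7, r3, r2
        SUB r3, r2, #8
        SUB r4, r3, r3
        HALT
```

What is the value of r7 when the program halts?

MOV r2, #28 → r2=28
MOV r3, #-9 → r3=-9
MOV r7, #20 → r7=20
MOV r4, #2 → r4=2
ADD r4, r2, r2 → r4=28+28=56
ADD r7, r2, #17 → r7=28+17=45
SUB r3, r4, #17 → r3=56-17=39
SUB r3, r4, r4 → r3=56-56=0
LSR r4, r3, #3 → r4=0>>3=0
AND r7, r3, r2 → r7=0&28=0
SUB r3, r2, #8 → r3=28-8=20
SUB r4, r3, r3 → r4=20-20=0
halt.

0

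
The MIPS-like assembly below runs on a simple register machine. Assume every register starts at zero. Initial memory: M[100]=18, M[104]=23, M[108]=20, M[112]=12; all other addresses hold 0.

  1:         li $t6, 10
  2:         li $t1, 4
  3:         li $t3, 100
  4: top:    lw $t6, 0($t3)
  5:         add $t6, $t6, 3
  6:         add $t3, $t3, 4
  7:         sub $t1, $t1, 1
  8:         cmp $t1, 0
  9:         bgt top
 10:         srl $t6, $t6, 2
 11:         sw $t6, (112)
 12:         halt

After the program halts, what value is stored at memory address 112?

3

$t6=10
$t1=4
$t3=100
$t6=M[100]=18
$t6=18+3=21
$t3=100+4=104
$t1=4-1=3
cmp $t1, 0  (cmp 3,0)
bgt top: taken
$t6=M[104]=23
$t6=23+3=26
$t3=104+4=108
$t1=3-1=2
cmp $t1, 0  (cmp 2,0)
bgt top: taken
$t6=M[108]=20
$t6=20+3=23
$t3=108+4=112
$t1=2-1=1
cmp $t1, 0  (cmp 1,0)
bgt top: taken
$t6=M[112]=12
$t6=12+3=15
$t3=112+4=116
$t1=1-1=0
cmp $t1, 0  (cmp 0,0)
bgt top: not taken
$t6=15>>2=3
sw $t6, (112) → M[112]=3
halt.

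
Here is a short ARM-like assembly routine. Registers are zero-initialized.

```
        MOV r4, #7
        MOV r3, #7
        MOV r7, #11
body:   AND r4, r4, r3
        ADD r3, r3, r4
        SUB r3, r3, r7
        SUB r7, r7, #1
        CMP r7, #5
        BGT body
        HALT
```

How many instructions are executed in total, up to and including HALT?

after MOV r4, #7: r4=7
after MOV r3, #7: r3=7
after MOV r7, #11: r7=11
after AND r4, r4, r3: r4=7&7=7
after ADD r3, r3, r4: r3=7+7=14
after SUB r3, r3, r7: r3=14-11=3
after SUB r7, r7, #1: r7=11-1=10
CMP r7, #5  (cmp 10,5)
BGT body: taken
after AND r4, r4, r3: r4=7&3=3
after ADD r3, r3, r4: r3=3+3=6
after SUB r3, r3, r7: r3=6-10=-4
after SUB r7, r7, #1: r7=10-1=9
CMP r7, #5  (cmp 9,5)
BGT body: taken
after AND r4, r4, r3: r4=3&(-4)=0
after ADD r3, r3, r4: r3=(-4)+0=-4
after SUB r3, r3, r7: r3=(-4)-9=-13
after SUB r7, r7, #1: r7=9-1=8
CMP r7, #5  (cmp 8,5)
BGT body: taken
after AND r4, r4, r3: r4=0&(-13)=0
after ADD r3, r3, r4: r3=(-13)+0=-13
after SUB r3, r3, r7: r3=(-13)-8=-21
after SUB r7, r7, #1: r7=8-1=7
CMP r7, #5  (cmp 7,5)
BGT body: taken
after AND r4, r4, r3: r4=0&(-21)=0
after ADD r3, r3, r4: r3=(-21)+0=-21
after SUB r3, r3, r7: r3=(-21)-7=-28
after SUB r7, r7, #1: r7=7-1=6
CMP r7, #5  (cmp 6,5)
BGT body: taken
after AND r4, r4, r3: r4=0&(-28)=0
after ADD r3, r3, r4: r3=(-28)+0=-28
after SUB r3, r3, r7: r3=(-28)-6=-34
after SUB r7, r7, #1: r7=6-1=5
CMP r7, #5  (cmp 5,5)
BGT body: not taken
halt.
Total executed instructions: 40.

40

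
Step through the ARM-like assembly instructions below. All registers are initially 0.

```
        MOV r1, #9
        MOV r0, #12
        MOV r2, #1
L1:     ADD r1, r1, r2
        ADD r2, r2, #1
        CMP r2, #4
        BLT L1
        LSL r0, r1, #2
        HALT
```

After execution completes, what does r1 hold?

15

MOV r1, #9 → r1=9
MOV r0, #12 → r0=12
MOV r2, #1 → r2=1
ADD r1, r1, r2 → r1=9+1=10
ADD r2, r2, #1 → r2=1+1=2
CMP r2, #4  (cmp 2,4)
BLT L1: taken
ADD r1, r1, r2 → r1=10+2=12
ADD r2, r2, #1 → r2=2+1=3
CMP r2, #4  (cmp 3,4)
BLT L1: taken
ADD r1, r1, r2 → r1=12+3=15
ADD r2, r2, #1 → r2=3+1=4
CMP r2, #4  (cmp 4,4)
BLT L1: not taken
LSL r0, r1, #2 → r0=15<<2=60
halt.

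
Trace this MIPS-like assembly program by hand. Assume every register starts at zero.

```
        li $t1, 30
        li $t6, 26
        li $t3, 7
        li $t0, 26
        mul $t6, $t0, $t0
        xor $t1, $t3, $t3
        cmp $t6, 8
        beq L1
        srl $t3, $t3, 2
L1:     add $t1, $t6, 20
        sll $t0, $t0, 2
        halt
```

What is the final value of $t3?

1

$t1=30
$t6=26
$t3=7
$t0=26
$t6=26*26=676
$t1=7^7=0
cmp $t6, 8  (cmp 676,8)
beq L1: not taken
$t3=7>>2=1
$t1=676+20=696
$t0=26<<2=104
halt.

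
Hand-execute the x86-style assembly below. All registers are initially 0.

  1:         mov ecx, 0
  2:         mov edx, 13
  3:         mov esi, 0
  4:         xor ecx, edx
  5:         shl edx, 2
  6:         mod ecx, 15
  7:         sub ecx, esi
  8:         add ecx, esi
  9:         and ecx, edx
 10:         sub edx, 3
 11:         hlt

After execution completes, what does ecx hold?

4

after mov ecx, 0: ecx=0
after mov edx, 13: edx=13
after mov esi, 0: esi=0
after xor ecx, edx: ecx=0^13=13
after shl edx, 2: edx=13<<2=52
after mod ecx, 15: ecx=13%15=13
after sub ecx, esi: ecx=13-0=13
after add ecx, esi: ecx=13+0=13
after and ecx, edx: ecx=13&52=4
after sub edx, 3: edx=52-3=49
halt.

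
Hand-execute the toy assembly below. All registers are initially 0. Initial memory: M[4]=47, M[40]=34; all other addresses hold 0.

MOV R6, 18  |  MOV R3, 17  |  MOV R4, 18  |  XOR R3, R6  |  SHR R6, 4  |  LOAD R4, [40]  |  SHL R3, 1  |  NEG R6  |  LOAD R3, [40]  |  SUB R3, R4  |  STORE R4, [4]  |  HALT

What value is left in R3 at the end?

0

MOV R6, 18 → R6=18
MOV R3, 17 → R3=17
MOV R4, 18 → R4=18
XOR R3, R6 → R3=17^18=3
SHR R6, 4 → R6=18>>4=1
LOAD R4, [40] → R4=M[40]=34
SHL R3, 1 → R3=3<<1=6
NEG R6 → R6=-(1)=-1
LOAD R3, [40] → R3=M[40]=34
SUB R3, R4 → R3=34-34=0
STORE R4, [4] → M[4]=34
halt.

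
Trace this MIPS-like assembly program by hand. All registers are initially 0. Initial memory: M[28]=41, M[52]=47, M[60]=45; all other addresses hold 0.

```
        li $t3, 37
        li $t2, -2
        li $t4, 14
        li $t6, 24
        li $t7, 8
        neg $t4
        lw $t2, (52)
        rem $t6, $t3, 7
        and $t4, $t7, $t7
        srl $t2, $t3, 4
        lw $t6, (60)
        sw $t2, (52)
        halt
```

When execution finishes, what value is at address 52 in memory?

$t3=37
$t2=-2
$t4=14
$t6=24
$t7=8
$t4=-(14)=-14
$t2=M[52]=47
$t6=37%7=2
$t4=8&8=8
$t2=37>>4=2
$t6=M[60]=45
sw $t2, (52) → M[52]=2
halt.

2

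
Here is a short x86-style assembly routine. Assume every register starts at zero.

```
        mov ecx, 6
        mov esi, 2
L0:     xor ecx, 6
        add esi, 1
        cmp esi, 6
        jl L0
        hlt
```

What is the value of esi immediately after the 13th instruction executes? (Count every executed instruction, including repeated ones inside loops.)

after mov ecx, 6: ecx=6
after mov esi, 2: esi=2
after xor ecx, 6: ecx=6^6=0
after add esi, 1: esi=2+1=3
cmp esi, 6  (cmp 3,6)
jl L0: taken
after xor ecx, 6: ecx=0^6=6
after add esi, 1: esi=3+1=4
cmp esi, 6  (cmp 4,6)
jl L0: taken
after xor ecx, 6: ecx=6^6=0
after add esi, 1: esi=4+1=5
cmp esi, 6  (cmp 5,6)
After step 13: esi = 5.

5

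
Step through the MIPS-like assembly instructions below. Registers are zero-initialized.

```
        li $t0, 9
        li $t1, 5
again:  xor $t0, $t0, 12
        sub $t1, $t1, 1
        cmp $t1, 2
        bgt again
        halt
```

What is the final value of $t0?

5

$t0=9
$t1=5
$t0=9^12=5
$t1=5-1=4
cmp $t1, 2  (cmp 4,2)
bgt again: taken
$t0=5^12=9
$t1=4-1=3
cmp $t1, 2  (cmp 3,2)
bgt again: taken
$t0=9^12=5
$t1=3-1=2
cmp $t1, 2  (cmp 2,2)
bgt again: not taken
halt.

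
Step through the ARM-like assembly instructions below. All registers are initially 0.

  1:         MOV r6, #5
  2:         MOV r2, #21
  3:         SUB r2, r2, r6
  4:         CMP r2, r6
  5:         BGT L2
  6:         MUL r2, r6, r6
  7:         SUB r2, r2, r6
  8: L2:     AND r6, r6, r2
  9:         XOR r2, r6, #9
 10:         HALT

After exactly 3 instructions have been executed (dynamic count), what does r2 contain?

16

MOV r6, #5 → r6=5
MOV r2, #21 → r2=21
SUB r2, r2, r6 → r2=21-5=16
After step 3: r2 = 16.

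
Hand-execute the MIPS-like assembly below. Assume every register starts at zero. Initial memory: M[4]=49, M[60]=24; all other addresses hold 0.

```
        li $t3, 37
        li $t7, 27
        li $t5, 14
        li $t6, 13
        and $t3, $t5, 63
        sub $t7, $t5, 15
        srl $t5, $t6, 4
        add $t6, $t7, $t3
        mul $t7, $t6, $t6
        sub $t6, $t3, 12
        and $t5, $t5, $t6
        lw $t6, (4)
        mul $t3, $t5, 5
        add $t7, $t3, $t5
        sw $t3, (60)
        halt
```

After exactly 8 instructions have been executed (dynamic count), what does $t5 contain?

0

li $t3, 37 → $t3=37
li $t7, 27 → $t7=27
li $t5, 14 → $t5=14
li $t6, 13 → $t6=13
and $t3, $t5, 63 → $t3=14&63=14
sub $t7, $t5, 15 → $t7=14-15=-1
srl $t5, $t6, 4 → $t5=13>>4=0
add $t6, $t7, $t3 → $t6=(-1)+14=13
After step 8: $t5 = 0.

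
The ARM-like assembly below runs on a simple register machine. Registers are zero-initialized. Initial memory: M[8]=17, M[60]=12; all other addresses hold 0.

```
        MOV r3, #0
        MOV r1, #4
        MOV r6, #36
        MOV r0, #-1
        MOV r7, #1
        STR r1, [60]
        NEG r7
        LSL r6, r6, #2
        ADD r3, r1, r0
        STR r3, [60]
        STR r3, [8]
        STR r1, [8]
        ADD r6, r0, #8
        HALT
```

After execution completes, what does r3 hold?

after MOV r3, #0: r3=0
after MOV r1, #4: r1=4
after MOV r6, #36: r6=36
after MOV r0, #-1: r0=-1
after MOV r7, #1: r7=1
STR r1, [60] → M[60]=4
after NEG r7: r7=-(1)=-1
after LSL r6, r6, #2: r6=36<<2=144
after ADD r3, r1, r0: r3=4+(-1)=3
STR r3, [60] → M[60]=3
STR r3, [8] → M[8]=3
STR r1, [8] → M[8]=4
after ADD r6, r0, #8: r6=(-1)+8=7
halt.

3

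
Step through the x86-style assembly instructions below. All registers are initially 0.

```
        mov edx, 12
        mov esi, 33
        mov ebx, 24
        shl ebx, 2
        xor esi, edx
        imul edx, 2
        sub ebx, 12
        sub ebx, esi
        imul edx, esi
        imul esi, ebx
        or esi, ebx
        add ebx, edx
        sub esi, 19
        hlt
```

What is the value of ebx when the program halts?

mov edx, 12 → edx=12
mov esi, 33 → esi=33
mov ebx, 24 → ebx=24
shl ebx, 2 → ebx=24<<2=96
xor esi, edx → esi=33^12=45
imul edx, 2 → edx=12*2=24
sub ebx, 12 → ebx=96-12=84
sub ebx, esi → ebx=84-45=39
imul edx, esi → edx=24*45=1080
imul esi, ebx → esi=45*39=1755
or esi, ebx → esi=1755|39=1791
add ebx, edx → ebx=39+1080=1119
sub esi, 19 → esi=1791-19=1772
halt.

1119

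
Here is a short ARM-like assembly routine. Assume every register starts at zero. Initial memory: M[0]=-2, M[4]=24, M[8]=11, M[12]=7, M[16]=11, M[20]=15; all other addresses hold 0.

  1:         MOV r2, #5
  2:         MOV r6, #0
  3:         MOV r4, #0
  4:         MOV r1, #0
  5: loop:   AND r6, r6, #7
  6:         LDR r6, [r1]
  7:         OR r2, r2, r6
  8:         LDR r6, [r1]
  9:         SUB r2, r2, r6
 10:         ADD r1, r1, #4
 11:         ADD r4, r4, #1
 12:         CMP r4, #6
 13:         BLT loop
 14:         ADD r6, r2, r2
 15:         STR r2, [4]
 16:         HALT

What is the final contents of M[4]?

0

after MOV r2, #5: r2=5
after MOV r6, #0: r6=0
after MOV r4, #0: r4=0
after MOV r1, #0: r1=0
after AND r6, r6, #7: r6=0&7=0
after LDR r6, [r1]: r6=M[0]=-2
after OR r2, r2, r6: r2=5|(-2)=-1
after LDR r6, [r1]: r6=M[0]=-2
after SUB r2, r2, r6: r2=(-1)-(-2)=1
after ADD r1, r1, #4: r1=0+4=4
after ADD r4, r4, #1: r4=0+1=1
CMP r4, #6  (cmp 1,6)
BLT loop: taken
after AND r6, r6, #7: r6=(-2)&7=6
after LDR r6, [r1]: r6=M[4]=24
after OR r2, r2, r6: r2=1|24=25
after LDR r6, [r1]: r6=M[4]=24
after SUB r2, r2, r6: r2=25-24=1
after ADD r1, r1, #4: r1=4+4=8
after ADD r4, r4, #1: r4=1+1=2
CMP r4, #6  (cmp 2,6)
BLT loop: taken
after AND r6, r6, #7: r6=24&7=0
after LDR r6, [r1]: r6=M[8]=11
after OR r2, r2, r6: r2=1|11=11
after LDR r6, [r1]: r6=M[8]=11
after SUB r2, r2, r6: r2=11-11=0
after ADD r1, r1, #4: r1=8+4=12
after ADD r4, r4, #1: r4=2+1=3
CMP r4, #6  (cmp 3,6)
BLT loop: taken
after AND r6, r6, #7: r6=11&7=3
after LDR r6, [r1]: r6=M[12]=7
after OR r2, r2, r6: r2=0|7=7
after LDR r6, [r1]: r6=M[12]=7
after SUB r2, r2, r6: r2=7-7=0
after ADD r1, r1, #4: r1=12+4=16
after ADD r4, r4, #1: r4=3+1=4
CMP r4, #6  (cmp 4,6)
BLT loop: taken
after AND r6, r6, #7: r6=7&7=7
after LDR r6, [r1]: r6=M[16]=11
after OR r2, r2, r6: r2=0|11=11
after LDR r6, [r1]: r6=M[16]=11
after SUB r2, r2, r6: r2=11-11=0
after ADD r1, r1, #4: r1=16+4=20
after ADD r4, r4, #1: r4=4+1=5
CMP r4, #6  (cmp 5,6)
BLT loop: taken
after AND r6, r6, #7: r6=11&7=3
after LDR r6, [r1]: r6=M[20]=15
after OR r2, r2, r6: r2=0|15=15
after LDR r6, [r1]: r6=M[20]=15
after SUB r2, r2, r6: r2=15-15=0
after ADD r1, r1, #4: r1=20+4=24
after ADD r4, r4, #1: r4=5+1=6
CMP r4, #6  (cmp 6,6)
BLT loop: not taken
after ADD r6, r2, r2: r6=0+0=0
STR r2, [4] → M[4]=0
halt.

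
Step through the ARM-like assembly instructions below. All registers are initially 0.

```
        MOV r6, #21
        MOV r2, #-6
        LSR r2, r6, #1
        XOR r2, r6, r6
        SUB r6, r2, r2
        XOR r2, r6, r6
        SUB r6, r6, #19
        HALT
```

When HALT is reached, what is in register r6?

-19

after MOV r6, #21: r6=21
after MOV r2, #-6: r2=-6
after LSR r2, r6, #1: r2=21>>1=10
after XOR r2, r6, r6: r2=21^21=0
after SUB r6, r2, r2: r6=0-0=0
after XOR r2, r6, r6: r2=0^0=0
after SUB r6, r6, #19: r6=0-19=-19
halt.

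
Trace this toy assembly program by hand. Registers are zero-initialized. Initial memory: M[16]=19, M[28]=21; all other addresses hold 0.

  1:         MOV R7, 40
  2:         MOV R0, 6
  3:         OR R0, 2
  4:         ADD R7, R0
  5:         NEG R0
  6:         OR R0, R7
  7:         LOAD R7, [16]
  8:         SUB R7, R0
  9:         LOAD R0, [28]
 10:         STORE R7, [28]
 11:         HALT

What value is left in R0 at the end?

21

after MOV R7, 40: R7=40
after MOV R0, 6: R0=6
after OR R0, 2: R0=6|2=6
after ADD R7, R0: R7=40+6=46
after NEG R0: R0=-(6)=-6
after OR R0, R7: R0=(-6)|46=-2
after LOAD R7, [16]: R7=M[16]=19
after SUB R7, R0: R7=19-(-2)=21
after LOAD R0, [28]: R0=M[28]=21
STORE R7, [28] → M[28]=21
halt.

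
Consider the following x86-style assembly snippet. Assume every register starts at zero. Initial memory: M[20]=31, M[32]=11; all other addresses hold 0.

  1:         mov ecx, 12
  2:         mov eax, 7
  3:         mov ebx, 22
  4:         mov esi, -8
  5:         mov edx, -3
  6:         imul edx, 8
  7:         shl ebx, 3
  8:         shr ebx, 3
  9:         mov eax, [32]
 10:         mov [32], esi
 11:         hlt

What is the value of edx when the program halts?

ecx=12
eax=7
ebx=22
esi=-8
edx=-3
edx=(-3)*8=-24
ebx=22<<3=176
ebx=176>>3=22
eax=M[32]=11
mov [32], esi → M[32]=-8
halt.

-24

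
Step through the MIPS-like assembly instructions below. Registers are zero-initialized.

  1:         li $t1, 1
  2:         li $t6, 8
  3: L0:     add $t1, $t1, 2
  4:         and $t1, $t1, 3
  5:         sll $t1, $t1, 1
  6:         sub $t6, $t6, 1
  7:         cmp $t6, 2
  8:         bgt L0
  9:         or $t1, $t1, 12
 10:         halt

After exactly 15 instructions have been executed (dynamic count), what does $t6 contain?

li $t1, 1 → $t1=1
li $t6, 8 → $t6=8
add $t1, $t1, 2 → $t1=1+2=3
and $t1, $t1, 3 → $t1=3&3=3
sll $t1, $t1, 1 → $t1=3<<1=6
sub $t6, $t6, 1 → $t6=8-1=7
cmp $t6, 2  (cmp 7,2)
bgt L0: taken
add $t1, $t1, 2 → $t1=6+2=8
and $t1, $t1, 3 → $t1=8&3=0
sll $t1, $t1, 1 → $t1=0<<1=0
sub $t6, $t6, 1 → $t6=7-1=6
cmp $t6, 2  (cmp 6,2)
bgt L0: taken
add $t1, $t1, 2 → $t1=0+2=2
After step 15: $t6 = 6.

6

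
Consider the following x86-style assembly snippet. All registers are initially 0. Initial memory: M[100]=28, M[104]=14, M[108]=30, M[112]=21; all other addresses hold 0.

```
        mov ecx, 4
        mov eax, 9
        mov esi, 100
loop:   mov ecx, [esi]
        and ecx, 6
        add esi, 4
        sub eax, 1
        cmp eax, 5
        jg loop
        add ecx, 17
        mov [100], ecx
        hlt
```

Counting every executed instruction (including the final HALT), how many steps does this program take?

30

mov ecx, 4 → ecx=4
mov eax, 9 → eax=9
mov esi, 100 → esi=100
mov ecx, [esi] → ecx=M[100]=28
and ecx, 6 → ecx=28&6=4
add esi, 4 → esi=100+4=104
sub eax, 1 → eax=9-1=8
cmp eax, 5  (cmp 8,5)
jg loop: taken
mov ecx, [esi] → ecx=M[104]=14
and ecx, 6 → ecx=14&6=6
add esi, 4 → esi=104+4=108
sub eax, 1 → eax=8-1=7
cmp eax, 5  (cmp 7,5)
jg loop: taken
mov ecx, [esi] → ecx=M[108]=30
and ecx, 6 → ecx=30&6=6
add esi, 4 → esi=108+4=112
sub eax, 1 → eax=7-1=6
cmp eax, 5  (cmp 6,5)
jg loop: taken
mov ecx, [esi] → ecx=M[112]=21
and ecx, 6 → ecx=21&6=4
add esi, 4 → esi=112+4=116
sub eax, 1 → eax=6-1=5
cmp eax, 5  (cmp 5,5)
jg loop: not taken
add ecx, 17 → ecx=4+17=21
mov [100], ecx → M[100]=21
halt.
Total executed instructions: 30.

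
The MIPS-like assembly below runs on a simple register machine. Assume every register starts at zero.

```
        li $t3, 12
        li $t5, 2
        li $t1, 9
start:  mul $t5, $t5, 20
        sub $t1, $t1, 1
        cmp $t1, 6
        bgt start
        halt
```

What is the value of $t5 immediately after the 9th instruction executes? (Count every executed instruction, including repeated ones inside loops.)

800

after li $t3, 12: $t3=12
after li $t5, 2: $t5=2
after li $t1, 9: $t1=9
after mul $t5, $t5, 20: $t5=2*20=40
after sub $t1, $t1, 1: $t1=9-1=8
cmp $t1, 6  (cmp 8,6)
bgt start: taken
after mul $t5, $t5, 20: $t5=40*20=800
after sub $t1, $t1, 1: $t1=8-1=7
After step 9: $t5 = 800.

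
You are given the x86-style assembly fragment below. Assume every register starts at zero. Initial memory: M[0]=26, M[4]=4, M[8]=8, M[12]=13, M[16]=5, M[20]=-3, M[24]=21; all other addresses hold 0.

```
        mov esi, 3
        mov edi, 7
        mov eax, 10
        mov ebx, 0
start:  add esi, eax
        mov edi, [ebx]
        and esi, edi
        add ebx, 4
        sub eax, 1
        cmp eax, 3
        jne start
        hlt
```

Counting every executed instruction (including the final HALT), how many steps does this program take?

after mov esi, 3: esi=3
after mov edi, 7: edi=7
after mov eax, 10: eax=10
after mov ebx, 0: ebx=0
after add esi, eax: esi=3+10=13
after mov edi, [ebx]: edi=M[0]=26
after and esi, edi: esi=13&26=8
after add ebx, 4: ebx=0+4=4
after sub eax, 1: eax=10-1=9
cmp eax, 3  (cmp 9,3)
jne start: taken
after add esi, eax: esi=8+9=17
after mov edi, [ebx]: edi=M[4]=4
after and esi, edi: esi=17&4=0
after add ebx, 4: ebx=4+4=8
after sub eax, 1: eax=9-1=8
cmp eax, 3  (cmp 8,3)
jne start: taken
after add esi, eax: esi=0+8=8
after mov edi, [ebx]: edi=M[8]=8
after and esi, edi: esi=8&8=8
after add ebx, 4: ebx=8+4=12
after sub eax, 1: eax=8-1=7
cmp eax, 3  (cmp 7,3)
jne start: taken
after add esi, eax: esi=8+7=15
after mov edi, [ebx]: edi=M[12]=13
after and esi, edi: esi=15&13=13
after add ebx, 4: ebx=12+4=16
after sub eax, 1: eax=7-1=6
cmp eax, 3  (cmp 6,3)
jne start: taken
after add esi, eax: esi=13+6=19
after mov edi, [ebx]: edi=M[16]=5
after and esi, edi: esi=19&5=1
after add ebx, 4: ebx=16+4=20
after sub eax, 1: eax=6-1=5
cmp eax, 3  (cmp 5,3)
jne start: taken
after add esi, eax: esi=1+5=6
after mov edi, [ebx]: edi=M[20]=-3
after and esi, edi: esi=6&(-3)=4
after add ebx, 4: ebx=20+4=24
after sub eax, 1: eax=5-1=4
cmp eax, 3  (cmp 4,3)
jne start: taken
after add esi, eax: esi=4+4=8
after mov edi, [ebx]: edi=M[24]=21
after and esi, edi: esi=8&21=0
after add ebx, 4: ebx=24+4=28
after sub eax, 1: eax=4-1=3
cmp eax, 3  (cmp 3,3)
jne start: not taken
halt.
Total executed instructions: 54.

54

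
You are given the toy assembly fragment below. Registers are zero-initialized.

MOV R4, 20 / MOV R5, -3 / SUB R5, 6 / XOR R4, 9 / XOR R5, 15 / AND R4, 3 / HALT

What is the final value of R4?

R4=20
R5=-3
R5=(-3)-6=-9
R4=20^9=29
R5=(-9)^15=-8
R4=29&3=1
halt.

1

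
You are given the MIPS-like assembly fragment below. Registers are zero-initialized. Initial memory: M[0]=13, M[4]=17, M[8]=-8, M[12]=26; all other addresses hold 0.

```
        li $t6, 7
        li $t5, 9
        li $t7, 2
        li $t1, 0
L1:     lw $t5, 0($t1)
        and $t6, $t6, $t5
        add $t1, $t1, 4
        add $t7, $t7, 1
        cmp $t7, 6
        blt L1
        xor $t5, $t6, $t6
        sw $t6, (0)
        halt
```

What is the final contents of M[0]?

li $t6, 7 → $t6=7
li $t5, 9 → $t5=9
li $t7, 2 → $t7=2
li $t1, 0 → $t1=0
lw $t5, 0($t1) → $t5=M[0]=13
and $t6, $t6, $t5 → $t6=7&13=5
add $t1, $t1, 4 → $t1=0+4=4
add $t7, $t7, 1 → $t7=2+1=3
cmp $t7, 6  (cmp 3,6)
blt L1: taken
lw $t5, 0($t1) → $t5=M[4]=17
and $t6, $t6, $t5 → $t6=5&17=1
add $t1, $t1, 4 → $t1=4+4=8
add $t7, $t7, 1 → $t7=3+1=4
cmp $t7, 6  (cmp 4,6)
blt L1: taken
lw $t5, 0($t1) → $t5=M[8]=-8
and $t6, $t6, $t5 → $t6=1&(-8)=0
add $t1, $t1, 4 → $t1=8+4=12
add $t7, $t7, 1 → $t7=4+1=5
cmp $t7, 6  (cmp 5,6)
blt L1: taken
lw $t5, 0($t1) → $t5=M[12]=26
and $t6, $t6, $t5 → $t6=0&26=0
add $t1, $t1, 4 → $t1=12+4=16
add $t7, $t7, 1 → $t7=5+1=6
cmp $t7, 6  (cmp 6,6)
blt L1: not taken
xor $t5, $t6, $t6 → $t5=0^0=0
sw $t6, (0) → M[0]=0
halt.

0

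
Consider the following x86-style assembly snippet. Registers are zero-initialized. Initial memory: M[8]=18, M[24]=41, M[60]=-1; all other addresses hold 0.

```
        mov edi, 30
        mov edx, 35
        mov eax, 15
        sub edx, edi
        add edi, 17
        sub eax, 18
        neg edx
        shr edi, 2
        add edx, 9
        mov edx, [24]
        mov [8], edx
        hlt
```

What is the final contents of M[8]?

edi=30
edx=35
eax=15
edx=35-30=5
edi=30+17=47
eax=15-18=-3
edx=-(5)=-5
edi=47>>2=11
edx=(-5)+9=4
edx=M[24]=41
mov [8], edx → M[8]=41
halt.

41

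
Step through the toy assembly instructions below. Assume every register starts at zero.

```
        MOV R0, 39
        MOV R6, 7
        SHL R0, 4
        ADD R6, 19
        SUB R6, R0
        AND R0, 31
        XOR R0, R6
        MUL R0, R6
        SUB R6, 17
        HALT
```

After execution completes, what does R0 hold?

348036

R0=39
R6=7
R0=39<<4=624
R6=7+19=26
R6=26-624=-598
R0=624&31=16
R0=16^(-598)=-582
R0=(-582)*(-598)=348036
R6=(-598)-17=-615
halt.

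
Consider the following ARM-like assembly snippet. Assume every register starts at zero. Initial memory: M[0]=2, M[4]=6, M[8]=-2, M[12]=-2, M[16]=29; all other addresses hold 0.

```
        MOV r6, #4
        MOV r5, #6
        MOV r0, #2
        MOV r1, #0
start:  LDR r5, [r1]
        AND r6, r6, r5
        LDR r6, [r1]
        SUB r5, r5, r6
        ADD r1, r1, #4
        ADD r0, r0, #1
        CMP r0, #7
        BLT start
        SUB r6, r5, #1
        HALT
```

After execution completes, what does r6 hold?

-1

r6=4
r5=6
r0=2
r1=0
r5=M[0]=2
r6=4&2=0
r6=M[0]=2
r5=2-2=0
r1=0+4=4
r0=2+1=3
CMP r0, #7  (cmp 3,7)
BLT start: taken
r5=M[4]=6
r6=2&6=2
r6=M[4]=6
r5=6-6=0
r1=4+4=8
r0=3+1=4
CMP r0, #7  (cmp 4,7)
BLT start: taken
r5=M[8]=-2
r6=6&(-2)=6
r6=M[8]=-2
r5=(-2)-(-2)=0
r1=8+4=12
r0=4+1=5
CMP r0, #7  (cmp 5,7)
BLT start: taken
r5=M[12]=-2
r6=(-2)&(-2)=-2
r6=M[12]=-2
r5=(-2)-(-2)=0
r1=12+4=16
r0=5+1=6
CMP r0, #7  (cmp 6,7)
BLT start: taken
r5=M[16]=29
r6=(-2)&29=28
r6=M[16]=29
r5=29-29=0
r1=16+4=20
r0=6+1=7
CMP r0, #7  (cmp 7,7)
BLT start: not taken
r6=0-1=-1
halt.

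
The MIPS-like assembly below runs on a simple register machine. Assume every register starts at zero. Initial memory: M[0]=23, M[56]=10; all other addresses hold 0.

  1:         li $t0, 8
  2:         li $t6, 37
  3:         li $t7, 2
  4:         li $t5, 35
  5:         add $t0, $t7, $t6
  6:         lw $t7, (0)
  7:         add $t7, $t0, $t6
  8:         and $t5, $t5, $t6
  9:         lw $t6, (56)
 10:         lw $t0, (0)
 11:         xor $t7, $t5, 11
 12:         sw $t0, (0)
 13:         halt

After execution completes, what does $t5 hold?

33

$t0=8
$t6=37
$t7=2
$t5=35
$t0=2+37=39
$t7=M[0]=23
$t7=39+37=76
$t5=35&37=33
$t6=M[56]=10
$t0=M[0]=23
$t7=33^11=42
sw $t0, (0) → M[0]=23
halt.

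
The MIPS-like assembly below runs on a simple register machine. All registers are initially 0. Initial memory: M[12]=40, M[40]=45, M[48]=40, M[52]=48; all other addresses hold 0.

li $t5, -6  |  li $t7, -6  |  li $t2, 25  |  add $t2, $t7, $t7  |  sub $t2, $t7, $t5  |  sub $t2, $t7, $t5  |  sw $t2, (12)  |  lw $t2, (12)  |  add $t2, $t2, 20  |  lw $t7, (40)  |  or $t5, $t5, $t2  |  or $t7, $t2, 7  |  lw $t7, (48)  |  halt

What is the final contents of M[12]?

0

li $t5, -6 → $t5=-6
li $t7, -6 → $t7=-6
li $t2, 25 → $t2=25
add $t2, $t7, $t7 → $t2=(-6)+(-6)=-12
sub $t2, $t7, $t5 → $t2=(-6)-(-6)=0
sub $t2, $t7, $t5 → $t2=(-6)-(-6)=0
sw $t2, (12) → M[12]=0
lw $t2, (12) → $t2=M[12]=0
add $t2, $t2, 20 → $t2=0+20=20
lw $t7, (40) → $t7=M[40]=45
or $t5, $t5, $t2 → $t5=(-6)|20=-2
or $t7, $t2, 7 → $t7=20|7=23
lw $t7, (48) → $t7=M[48]=40
halt.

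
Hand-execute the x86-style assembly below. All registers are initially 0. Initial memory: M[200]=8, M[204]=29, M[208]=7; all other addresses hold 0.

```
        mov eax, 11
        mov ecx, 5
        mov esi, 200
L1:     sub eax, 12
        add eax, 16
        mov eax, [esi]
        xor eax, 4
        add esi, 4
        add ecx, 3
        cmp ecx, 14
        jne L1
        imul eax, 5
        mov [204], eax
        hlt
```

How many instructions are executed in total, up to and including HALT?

30

after mov eax, 11: eax=11
after mov ecx, 5: ecx=5
after mov esi, 200: esi=200
after sub eax, 12: eax=11-12=-1
after add eax, 16: eax=(-1)+16=15
after mov eax, [esi]: eax=M[200]=8
after xor eax, 4: eax=8^4=12
after add esi, 4: esi=200+4=204
after add ecx, 3: ecx=5+3=8
cmp ecx, 14  (cmp 8,14)
jne L1: taken
after sub eax, 12: eax=12-12=0
after add eax, 16: eax=0+16=16
after mov eax, [esi]: eax=M[204]=29
after xor eax, 4: eax=29^4=25
after add esi, 4: esi=204+4=208
after add ecx, 3: ecx=8+3=11
cmp ecx, 14  (cmp 11,14)
jne L1: taken
after sub eax, 12: eax=25-12=13
after add eax, 16: eax=13+16=29
after mov eax, [esi]: eax=M[208]=7
after xor eax, 4: eax=7^4=3
after add esi, 4: esi=208+4=212
after add ecx, 3: ecx=11+3=14
cmp ecx, 14  (cmp 14,14)
jne L1: not taken
after imul eax, 5: eax=3*5=15
mov [204], eax → M[204]=15
halt.
Total executed instructions: 30.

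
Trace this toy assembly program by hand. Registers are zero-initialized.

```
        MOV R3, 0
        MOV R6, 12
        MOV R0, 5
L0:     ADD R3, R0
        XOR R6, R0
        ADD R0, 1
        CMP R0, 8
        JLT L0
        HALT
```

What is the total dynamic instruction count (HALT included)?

after MOV R3, 0: R3=0
after MOV R6, 12: R6=12
after MOV R0, 5: R0=5
after ADD R3, R0: R3=0+5=5
after XOR R6, R0: R6=12^5=9
after ADD R0, 1: R0=5+1=6
CMP R0, 8  (cmp 6,8)
JLT L0: taken
after ADD R3, R0: R3=5+6=11
after XOR R6, R0: R6=9^6=15
after ADD R0, 1: R0=6+1=7
CMP R0, 8  (cmp 7,8)
JLT L0: taken
after ADD R3, R0: R3=11+7=18
after XOR R6, R0: R6=15^7=8
after ADD R0, 1: R0=7+1=8
CMP R0, 8  (cmp 8,8)
JLT L0: not taken
halt.
Total executed instructions: 19.

19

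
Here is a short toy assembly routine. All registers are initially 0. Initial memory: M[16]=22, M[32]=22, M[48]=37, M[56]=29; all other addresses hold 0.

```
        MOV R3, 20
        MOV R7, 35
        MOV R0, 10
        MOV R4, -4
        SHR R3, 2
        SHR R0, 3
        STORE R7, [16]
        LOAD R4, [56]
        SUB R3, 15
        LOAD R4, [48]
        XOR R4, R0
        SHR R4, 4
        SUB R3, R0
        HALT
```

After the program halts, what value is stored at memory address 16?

after MOV R3, 20: R3=20
after MOV R7, 35: R7=35
after MOV R0, 10: R0=10
after MOV R4, -4: R4=-4
after SHR R3, 2: R3=20>>2=5
after SHR R0, 3: R0=10>>3=1
STORE R7, [16] → M[16]=35
after LOAD R4, [56]: R4=M[56]=29
after SUB R3, 15: R3=5-15=-10
after LOAD R4, [48]: R4=M[48]=37
after XOR R4, R0: R4=37^1=36
after SHR R4, 4: R4=36>>4=2
after SUB R3, R0: R3=(-10)-1=-11
halt.

35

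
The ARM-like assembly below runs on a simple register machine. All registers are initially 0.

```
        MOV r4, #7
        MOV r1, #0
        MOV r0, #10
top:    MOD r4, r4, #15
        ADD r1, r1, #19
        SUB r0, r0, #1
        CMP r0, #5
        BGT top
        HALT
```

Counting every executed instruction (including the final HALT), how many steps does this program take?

after MOV r4, #7: r4=7
after MOV r1, #0: r1=0
after MOV r0, #10: r0=10
after MOD r4, r4, #15: r4=7%15=7
after ADD r1, r1, #19: r1=0+19=19
after SUB r0, r0, #1: r0=10-1=9
CMP r0, #5  (cmp 9,5)
BGT top: taken
after MOD r4, r4, #15: r4=7%15=7
after ADD r1, r1, #19: r1=19+19=38
after SUB r0, r0, #1: r0=9-1=8
CMP r0, #5  (cmp 8,5)
BGT top: taken
after MOD r4, r4, #15: r4=7%15=7
after ADD r1, r1, #19: r1=38+19=57
after SUB r0, r0, #1: r0=8-1=7
CMP r0, #5  (cmp 7,5)
BGT top: taken
after MOD r4, r4, #15: r4=7%15=7
after ADD r1, r1, #19: r1=57+19=76
after SUB r0, r0, #1: r0=7-1=6
CMP r0, #5  (cmp 6,5)
BGT top: taken
after MOD r4, r4, #15: r4=7%15=7
after ADD r1, r1, #19: r1=76+19=95
after SUB r0, r0, #1: r0=6-1=5
CMP r0, #5  (cmp 5,5)
BGT top: not taken
halt.
Total executed instructions: 29.

29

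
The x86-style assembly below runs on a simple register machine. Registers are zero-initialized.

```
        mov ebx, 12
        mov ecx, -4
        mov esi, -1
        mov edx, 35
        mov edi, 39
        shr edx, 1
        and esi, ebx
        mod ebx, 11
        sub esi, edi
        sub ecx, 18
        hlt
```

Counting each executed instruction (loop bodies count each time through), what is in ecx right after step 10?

after mov ebx, 12: ebx=12
after mov ecx, -4: ecx=-4
after mov esi, -1: esi=-1
after mov edx, 35: edx=35
after mov edi, 39: edi=39
after shr edx, 1: edx=35>>1=17
after and esi, ebx: esi=(-1)&12=12
after mod ebx, 11: ebx=12%11=1
after sub esi, edi: esi=12-39=-27
after sub ecx, 18: ecx=(-4)-18=-22
After step 10: ecx = -22.

-22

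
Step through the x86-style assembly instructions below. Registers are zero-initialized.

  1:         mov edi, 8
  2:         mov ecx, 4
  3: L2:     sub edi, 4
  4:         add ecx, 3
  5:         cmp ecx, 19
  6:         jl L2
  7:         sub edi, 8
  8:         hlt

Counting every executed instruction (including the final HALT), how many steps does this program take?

mov edi, 8 → edi=8
mov ecx, 4 → ecx=4
sub edi, 4 → edi=8-4=4
add ecx, 3 → ecx=4+3=7
cmp ecx, 19  (cmp 7,19)
jl L2: taken
sub edi, 4 → edi=4-4=0
add ecx, 3 → ecx=7+3=10
cmp ecx, 19  (cmp 10,19)
jl L2: taken
sub edi, 4 → edi=0-4=-4
add ecx, 3 → ecx=10+3=13
cmp ecx, 19  (cmp 13,19)
jl L2: taken
sub edi, 4 → edi=(-4)-4=-8
add ecx, 3 → ecx=13+3=16
cmp ecx, 19  (cmp 16,19)
jl L2: taken
sub edi, 4 → edi=(-8)-4=-12
add ecx, 3 → ecx=16+3=19
cmp ecx, 19  (cmp 19,19)
jl L2: not taken
sub edi, 8 → edi=(-12)-8=-20
halt.
Total executed instructions: 24.

24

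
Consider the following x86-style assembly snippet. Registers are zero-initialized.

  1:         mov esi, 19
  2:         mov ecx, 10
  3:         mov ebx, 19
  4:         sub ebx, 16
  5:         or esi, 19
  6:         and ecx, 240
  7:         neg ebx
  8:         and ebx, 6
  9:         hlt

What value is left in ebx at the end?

4

mov esi, 19 → esi=19
mov ecx, 10 → ecx=10
mov ebx, 19 → ebx=19
sub ebx, 16 → ebx=19-16=3
or esi, 19 → esi=19|19=19
and ecx, 240 → ecx=10&240=0
neg ebx → ebx=-(3)=-3
and ebx, 6 → ebx=(-3)&6=4
halt.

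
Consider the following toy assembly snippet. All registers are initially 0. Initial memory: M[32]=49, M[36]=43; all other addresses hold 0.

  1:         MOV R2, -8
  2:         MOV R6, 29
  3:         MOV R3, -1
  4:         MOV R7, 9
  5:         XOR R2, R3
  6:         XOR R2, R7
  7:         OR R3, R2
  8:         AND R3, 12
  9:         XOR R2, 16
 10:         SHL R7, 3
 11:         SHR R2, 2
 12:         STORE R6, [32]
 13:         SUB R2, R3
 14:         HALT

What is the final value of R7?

72

after MOV R2, -8: R2=-8
after MOV R6, 29: R6=29
after MOV R3, -1: R3=-1
after MOV R7, 9: R7=9
after XOR R2, R3: R2=(-8)^(-1)=7
after XOR R2, R7: R2=7^9=14
after OR R3, R2: R3=(-1)|14=-1
after AND R3, 12: R3=(-1)&12=12
after XOR R2, 16: R2=14^16=30
after SHL R7, 3: R7=9<<3=72
after SHR R2, 2: R2=30>>2=7
STORE R6, [32] → M[32]=29
after SUB R2, R3: R2=7-12=-5
halt.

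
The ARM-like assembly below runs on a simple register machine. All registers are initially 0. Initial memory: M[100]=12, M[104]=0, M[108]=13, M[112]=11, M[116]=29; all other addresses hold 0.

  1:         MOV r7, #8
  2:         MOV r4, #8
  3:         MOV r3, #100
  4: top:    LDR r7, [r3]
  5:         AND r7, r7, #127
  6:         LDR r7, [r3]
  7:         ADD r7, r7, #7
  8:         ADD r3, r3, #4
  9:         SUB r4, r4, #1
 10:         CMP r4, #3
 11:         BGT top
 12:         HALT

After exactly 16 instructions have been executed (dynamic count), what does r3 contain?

after MOV r7, #8: r7=8
after MOV r4, #8: r4=8
after MOV r3, #100: r3=100
after LDR r7, [r3]: r7=M[100]=12
after AND r7, r7, #127: r7=12&127=12
after LDR r7, [r3]: r7=M[100]=12
after ADD r7, r7, #7: r7=12+7=19
after ADD r3, r3, #4: r3=100+4=104
after SUB r4, r4, #1: r4=8-1=7
CMP r4, #3  (cmp 7,3)
BGT top: taken
after LDR r7, [r3]: r7=M[104]=0
after AND r7, r7, #127: r7=0&127=0
after LDR r7, [r3]: r7=M[104]=0
after ADD r7, r7, #7: r7=0+7=7
after ADD r3, r3, #4: r3=104+4=108
After step 16: r3 = 108.

108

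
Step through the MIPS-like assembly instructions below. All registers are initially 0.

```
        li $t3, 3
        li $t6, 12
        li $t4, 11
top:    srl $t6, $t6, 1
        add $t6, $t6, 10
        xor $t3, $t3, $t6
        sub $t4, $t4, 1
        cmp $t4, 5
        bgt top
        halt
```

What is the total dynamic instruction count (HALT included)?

li $t3, 3 → $t3=3
li $t6, 12 → $t6=12
li $t4, 11 → $t4=11
srl $t6, $t6, 1 → $t6=12>>1=6
add $t6, $t6, 10 → $t6=6+10=16
xor $t3, $t3, $t6 → $t3=3^16=19
sub $t4, $t4, 1 → $t4=11-1=10
cmp $t4, 5  (cmp 10,5)
bgt top: taken
srl $t6, $t6, 1 → $t6=16>>1=8
add $t6, $t6, 10 → $t6=8+10=18
xor $t3, $t3, $t6 → $t3=19^18=1
sub $t4, $t4, 1 → $t4=10-1=9
cmp $t4, 5  (cmp 9,5)
bgt top: taken
srl $t6, $t6, 1 → $t6=18>>1=9
add $t6, $t6, 10 → $t6=9+10=19
xor $t3, $t3, $t6 → $t3=1^19=18
sub $t4, $t4, 1 → $t4=9-1=8
cmp $t4, 5  (cmp 8,5)
bgt top: taken
srl $t6, $t6, 1 → $t6=19>>1=9
add $t6, $t6, 10 → $t6=9+10=19
xor $t3, $t3, $t6 → $t3=18^19=1
sub $t4, $t4, 1 → $t4=8-1=7
cmp $t4, 5  (cmp 7,5)
bgt top: taken
srl $t6, $t6, 1 → $t6=19>>1=9
add $t6, $t6, 10 → $t6=9+10=19
xor $t3, $t3, $t6 → $t3=1^19=18
sub $t4, $t4, 1 → $t4=7-1=6
cmp $t4, 5  (cmp 6,5)
bgt top: taken
srl $t6, $t6, 1 → $t6=19>>1=9
add $t6, $t6, 10 → $t6=9+10=19
xor $t3, $t3, $t6 → $t3=18^19=1
sub $t4, $t4, 1 → $t4=6-1=5
cmp $t4, 5  (cmp 5,5)
bgt top: not taken
halt.
Total executed instructions: 40.

40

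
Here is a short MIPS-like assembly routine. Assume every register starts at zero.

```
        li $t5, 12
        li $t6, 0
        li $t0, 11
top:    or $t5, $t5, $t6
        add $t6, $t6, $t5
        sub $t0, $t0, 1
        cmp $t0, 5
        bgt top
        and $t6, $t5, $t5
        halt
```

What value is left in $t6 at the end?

li $t5, 12 → $t5=12
li $t6, 0 → $t6=0
li $t0, 11 → $t0=11
or $t5, $t5, $t6 → $t5=12|0=12
add $t6, $t6, $t5 → $t6=0+12=12
sub $t0, $t0, 1 → $t0=11-1=10
cmp $t0, 5  (cmp 10,5)
bgt top: taken
or $t5, $t5, $t6 → $t5=12|12=12
add $t6, $t6, $t5 → $t6=12+12=24
sub $t0, $t0, 1 → $t0=10-1=9
cmp $t0, 5  (cmp 9,5)
bgt top: taken
or $t5, $t5, $t6 → $t5=12|24=28
add $t6, $t6, $t5 → $t6=24+28=52
sub $t0, $t0, 1 → $t0=9-1=8
cmp $t0, 5  (cmp 8,5)
bgt top: taken
or $t5, $t5, $t6 → $t5=28|52=60
add $t6, $t6, $t5 → $t6=52+60=112
sub $t0, $t0, 1 → $t0=8-1=7
cmp $t0, 5  (cmp 7,5)
bgt top: taken
or $t5, $t5, $t6 → $t5=60|112=124
add $t6, $t6, $t5 → $t6=112+124=236
sub $t0, $t0, 1 → $t0=7-1=6
cmp $t0, 5  (cmp 6,5)
bgt top: taken
or $t5, $t5, $t6 → $t5=124|236=252
add $t6, $t6, $t5 → $t6=236+252=488
sub $t0, $t0, 1 → $t0=6-1=5
cmp $t0, 5  (cmp 5,5)
bgt top: not taken
and $t6, $t5, $t5 → $t6=252&252=252
halt.

252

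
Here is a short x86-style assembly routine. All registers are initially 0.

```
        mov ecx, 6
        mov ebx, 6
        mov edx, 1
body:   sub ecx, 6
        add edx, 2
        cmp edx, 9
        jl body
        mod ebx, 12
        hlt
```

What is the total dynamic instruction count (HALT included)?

21

mov ecx, 6 → ecx=6
mov ebx, 6 → ebx=6
mov edx, 1 → edx=1
sub ecx, 6 → ecx=6-6=0
add edx, 2 → edx=1+2=3
cmp edx, 9  (cmp 3,9)
jl body: taken
sub ecx, 6 → ecx=0-6=-6
add edx, 2 → edx=3+2=5
cmp edx, 9  (cmp 5,9)
jl body: taken
sub ecx, 6 → ecx=(-6)-6=-12
add edx, 2 → edx=5+2=7
cmp edx, 9  (cmp 7,9)
jl body: taken
sub ecx, 6 → ecx=(-12)-6=-18
add edx, 2 → edx=7+2=9
cmp edx, 9  (cmp 9,9)
jl body: not taken
mod ebx, 12 → ebx=6%12=6
halt.
Total executed instructions: 21.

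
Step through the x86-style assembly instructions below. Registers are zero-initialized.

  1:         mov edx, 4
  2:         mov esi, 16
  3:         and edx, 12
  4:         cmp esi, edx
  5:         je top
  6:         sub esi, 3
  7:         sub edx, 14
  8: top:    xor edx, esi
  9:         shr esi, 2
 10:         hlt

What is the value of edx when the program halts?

-5

after mov edx, 4: edx=4
after mov esi, 16: esi=16
after and edx, 12: edx=4&12=4
cmp esi, edx  (cmp 16,4)
je top: not taken
after sub esi, 3: esi=16-3=13
after sub edx, 14: edx=4-14=-10
after xor edx, esi: edx=(-10)^13=-5
after shr esi, 2: esi=13>>2=3
halt.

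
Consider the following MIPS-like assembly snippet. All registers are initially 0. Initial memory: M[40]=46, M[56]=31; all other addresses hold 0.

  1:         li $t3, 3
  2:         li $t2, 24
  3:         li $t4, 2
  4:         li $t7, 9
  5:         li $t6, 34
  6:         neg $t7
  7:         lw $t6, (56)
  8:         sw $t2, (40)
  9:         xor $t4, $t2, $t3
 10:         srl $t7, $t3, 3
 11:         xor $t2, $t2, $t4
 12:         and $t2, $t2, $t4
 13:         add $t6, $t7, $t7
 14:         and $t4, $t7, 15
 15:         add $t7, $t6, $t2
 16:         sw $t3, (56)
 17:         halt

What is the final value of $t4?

li $t3, 3 → $t3=3
li $t2, 24 → $t2=24
li $t4, 2 → $t4=2
li $t7, 9 → $t7=9
li $t6, 34 → $t6=34
neg $t7 → $t7=-(9)=-9
lw $t6, (56) → $t6=M[56]=31
sw $t2, (40) → M[40]=24
xor $t4, $t2, $t3 → $t4=24^3=27
srl $t7, $t3, 3 → $t7=3>>3=0
xor $t2, $t2, $t4 → $t2=24^27=3
and $t2, $t2, $t4 → $t2=3&27=3
add $t6, $t7, $t7 → $t6=0+0=0
and $t4, $t7, 15 → $t4=0&15=0
add $t7, $t6, $t2 → $t7=0+3=3
sw $t3, (56) → M[56]=3
halt.

0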